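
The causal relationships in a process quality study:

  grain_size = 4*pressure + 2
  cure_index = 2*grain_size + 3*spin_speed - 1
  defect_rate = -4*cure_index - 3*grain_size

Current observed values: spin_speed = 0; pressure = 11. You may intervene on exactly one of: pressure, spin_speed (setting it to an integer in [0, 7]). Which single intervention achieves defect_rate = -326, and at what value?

Intervening on pressure: with other inputs at their observed values, defect_rate = -44*pressure - 18. Solving for -326 gives pressure = 7, within [0, 7].
Intervening on spin_speed: defect_rate = -12*spin_speed - 502. Reaching -326 requires spin_speed = -44/3, not an integer.

set pressure = 7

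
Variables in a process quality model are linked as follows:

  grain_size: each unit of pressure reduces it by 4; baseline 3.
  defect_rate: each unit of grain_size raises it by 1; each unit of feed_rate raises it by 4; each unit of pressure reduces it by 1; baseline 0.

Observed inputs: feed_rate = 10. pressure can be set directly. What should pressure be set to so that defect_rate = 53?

pressure = -2

Substituting into the defect_rate equation gives defect_rate = -5*pressure + 43.
Solve -5*pressure + 43 = 53: pressure = (53 - 43) / -5 = -2.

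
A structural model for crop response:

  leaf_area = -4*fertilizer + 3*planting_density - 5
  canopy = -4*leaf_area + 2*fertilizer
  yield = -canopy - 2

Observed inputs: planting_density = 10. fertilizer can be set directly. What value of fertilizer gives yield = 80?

Substituting into the leaf_area equation gives leaf_area = -4*fertilizer + 25.
Substituting into the canopy equation gives canopy = 18*fertilizer - 100.
Substituting into the yield equation gives yield = -18*fertilizer + 98.
Solve -18*fertilizer + 98 = 80: fertilizer = (80 - 98) / -18 = 1.

fertilizer = 1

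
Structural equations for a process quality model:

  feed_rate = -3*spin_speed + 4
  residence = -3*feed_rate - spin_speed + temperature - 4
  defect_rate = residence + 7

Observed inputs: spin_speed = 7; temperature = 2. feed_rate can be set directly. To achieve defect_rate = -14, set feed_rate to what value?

feed_rate = 4

Intervening on feed_rate fixes its value directly, overriding its dependence on spin_speed.
Substituting into the residence equation gives residence = -3*feed_rate - 9.
This gives defect_rate = -3*feed_rate - 2.
Solve -3*feed_rate - 2 = -14: feed_rate = (-14 + 2) / -3 = 4.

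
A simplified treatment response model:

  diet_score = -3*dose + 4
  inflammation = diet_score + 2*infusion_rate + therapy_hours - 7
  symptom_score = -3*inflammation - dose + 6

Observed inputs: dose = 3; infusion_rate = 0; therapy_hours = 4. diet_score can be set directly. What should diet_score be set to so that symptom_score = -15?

diet_score = 9

Intervening on diet_score fixes its value directly, overriding its dependence on dose.
Substituting into the inflammation equation gives inflammation = diet_score - 3.
Substituting into the symptom_score equation gives symptom_score = -3*diet_score + 12.
Solve -3*diet_score + 12 = -15: diet_score = (-15 - 12) / -3 = 9.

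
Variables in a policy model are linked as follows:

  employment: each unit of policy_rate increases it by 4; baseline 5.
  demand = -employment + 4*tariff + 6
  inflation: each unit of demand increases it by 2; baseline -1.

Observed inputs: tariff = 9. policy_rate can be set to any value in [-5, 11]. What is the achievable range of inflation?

-15 to 113

Substituting into the demand equation gives demand = -4*policy_rate + 37.
This gives inflation = -8*policy_rate + 73.
Linear in policy_rate, so extremes are at the endpoints: policy_rate = -5 gives inflation = 113; policy_rate = 11 gives inflation = -15.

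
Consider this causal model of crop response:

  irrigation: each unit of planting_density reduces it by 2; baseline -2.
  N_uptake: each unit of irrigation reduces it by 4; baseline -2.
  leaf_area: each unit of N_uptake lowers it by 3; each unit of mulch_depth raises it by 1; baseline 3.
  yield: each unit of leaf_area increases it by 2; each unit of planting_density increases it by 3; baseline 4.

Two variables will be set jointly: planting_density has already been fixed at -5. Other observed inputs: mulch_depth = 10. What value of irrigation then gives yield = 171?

With planting_density held at -5:
Intervening on irrigation fixes its value directly, overriding its dependence on planting_density.
Substituting into the leaf_area equation gives leaf_area = 12*irrigation + 19.
Substituting into the yield equation gives yield = 24*irrigation + 27.
Solve 24*irrigation + 27 = 171: irrigation = (171 - 27) / 24 = 6.

irrigation = 6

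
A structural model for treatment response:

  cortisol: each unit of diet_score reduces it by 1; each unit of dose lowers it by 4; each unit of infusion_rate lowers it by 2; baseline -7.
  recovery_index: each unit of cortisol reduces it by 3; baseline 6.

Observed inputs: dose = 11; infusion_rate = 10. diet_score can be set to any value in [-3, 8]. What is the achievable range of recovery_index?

Substituting into the cortisol equation gives cortisol = -diet_score - 71.
So recovery_index = 3*diet_score + 219.
Linear in diet_score, so extremes are at the endpoints: diet_score = -3 gives recovery_index = 210; diet_score = 8 gives recovery_index = 243.

210 to 243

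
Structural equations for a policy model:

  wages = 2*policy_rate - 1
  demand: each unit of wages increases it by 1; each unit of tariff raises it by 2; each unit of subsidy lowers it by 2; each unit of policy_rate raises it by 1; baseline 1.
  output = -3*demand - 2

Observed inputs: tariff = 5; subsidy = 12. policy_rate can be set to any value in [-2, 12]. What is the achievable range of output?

Substituting into the demand equation gives demand = 3*policy_rate - 14.
Substituting into the output equation gives output = -9*policy_rate + 40.
Linear in policy_rate, so extremes are at the endpoints: policy_rate = -2 gives output = 58; policy_rate = 12 gives output = -68.

-68 to 58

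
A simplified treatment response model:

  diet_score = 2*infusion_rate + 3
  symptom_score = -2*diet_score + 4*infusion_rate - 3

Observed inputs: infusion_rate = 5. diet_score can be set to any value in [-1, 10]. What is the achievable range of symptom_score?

Intervening on diet_score fixes its value directly, overriding its dependence on infusion_rate.
Substituting into the symptom_score equation gives symptom_score = -2*diet_score + 17.
Linear in diet_score, so extremes are at the endpoints: diet_score = -1 gives symptom_score = 19; diet_score = 10 gives symptom_score = -3.

-3 to 19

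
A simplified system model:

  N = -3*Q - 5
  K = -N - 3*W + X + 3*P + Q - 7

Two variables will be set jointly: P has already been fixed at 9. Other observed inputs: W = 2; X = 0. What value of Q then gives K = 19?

Q = 0

With P held at 9:
Substituting into the K equation gives K = 4*Q + 19.
Solve 4*Q + 19 = 19: Q = (19 - 19) / 4 = 0.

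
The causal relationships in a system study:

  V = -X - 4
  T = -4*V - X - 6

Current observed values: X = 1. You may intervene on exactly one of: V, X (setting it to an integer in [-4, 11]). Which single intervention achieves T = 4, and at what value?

set X = -2

Intervening on V: T = -4*V - 7. Reaching 4 requires V = -11/4, not an integer.
Intervening on X: with other inputs at their observed values, T = 3*X + 10. Solving for 4 gives X = -2, within [-4, 11].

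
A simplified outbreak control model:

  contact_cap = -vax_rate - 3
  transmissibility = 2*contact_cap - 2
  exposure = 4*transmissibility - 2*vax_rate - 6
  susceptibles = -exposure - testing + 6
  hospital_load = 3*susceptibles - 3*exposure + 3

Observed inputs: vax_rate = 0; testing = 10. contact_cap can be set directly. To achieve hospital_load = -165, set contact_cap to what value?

Intervening on contact_cap fixes its value directly, overriding its dependence on vax_rate.
Substituting into the exposure equation gives exposure = 8*contact_cap - 14.
This gives susceptibles = -8*contact_cap + 10.
Substituting into the hospital_load equation gives hospital_load = -48*contact_cap + 75.
Solve -48*contact_cap + 75 = -165: contact_cap = (-165 - 75) / -48 = 5.

contact_cap = 5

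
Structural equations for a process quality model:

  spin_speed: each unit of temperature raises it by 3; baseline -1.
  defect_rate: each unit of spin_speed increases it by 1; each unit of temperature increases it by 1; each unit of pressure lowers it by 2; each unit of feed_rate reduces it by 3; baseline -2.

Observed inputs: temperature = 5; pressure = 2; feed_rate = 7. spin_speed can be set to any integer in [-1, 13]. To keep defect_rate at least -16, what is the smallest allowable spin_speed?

spin_speed = 6

Intervening on spin_speed fixes its value directly, overriding its dependence on temperature.
Substituting into the defect_rate equation gives defect_rate = spin_speed - 22.
Require spin_speed - 22 ≥ -16, so spin_speed ≥ 6.
The smallest integer in [-1, 13] satisfying this is 6.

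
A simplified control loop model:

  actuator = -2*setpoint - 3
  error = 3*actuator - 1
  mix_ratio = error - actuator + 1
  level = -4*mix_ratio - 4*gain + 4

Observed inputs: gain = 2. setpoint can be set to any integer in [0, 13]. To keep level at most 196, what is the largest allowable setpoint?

setpoint = 11

Substituting into the error equation gives error = -6*setpoint - 10.
So mix_ratio = -4*setpoint - 6.
Substituting into the level equation gives level = 16*setpoint + 20.
Require 16*setpoint + 20 ≤ 196, so setpoint ≤ 11.
The largest integer in [0, 13] satisfying this is 11.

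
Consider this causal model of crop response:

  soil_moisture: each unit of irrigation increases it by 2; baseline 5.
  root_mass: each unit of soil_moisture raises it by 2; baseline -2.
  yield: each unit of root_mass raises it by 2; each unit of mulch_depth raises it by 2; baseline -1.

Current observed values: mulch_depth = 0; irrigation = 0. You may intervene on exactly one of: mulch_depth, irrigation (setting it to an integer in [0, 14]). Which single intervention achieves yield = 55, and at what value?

Intervening on mulch_depth: yield = 2*mulch_depth + 15. Reaching 55 requires mulch_depth = 20, outside [0, 14].
Intervening on irrigation: with other inputs at their observed values, yield = 8*irrigation + 15. Solving for 55 gives irrigation = 5, within [0, 14].

set irrigation = 5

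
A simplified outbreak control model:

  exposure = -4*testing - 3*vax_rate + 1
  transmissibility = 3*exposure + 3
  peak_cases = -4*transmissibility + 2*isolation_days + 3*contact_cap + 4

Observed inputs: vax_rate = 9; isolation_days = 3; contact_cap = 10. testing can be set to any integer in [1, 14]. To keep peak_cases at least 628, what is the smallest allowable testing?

Substituting into the exposure equation gives exposure = -4*testing - 26.
Substituting into the transmissibility equation gives transmissibility = -12*testing - 75.
Substituting into the peak_cases equation gives peak_cases = 48*testing + 340.
Require 48*testing + 340 ≥ 628, so testing ≥ 6.
The smallest integer in [1, 14] satisfying this is 6.

testing = 6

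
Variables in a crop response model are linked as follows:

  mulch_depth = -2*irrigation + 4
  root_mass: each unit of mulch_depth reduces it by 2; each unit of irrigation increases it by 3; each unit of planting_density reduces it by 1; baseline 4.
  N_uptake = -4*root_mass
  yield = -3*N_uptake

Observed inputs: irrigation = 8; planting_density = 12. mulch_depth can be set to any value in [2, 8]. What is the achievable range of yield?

Intervening on mulch_depth fixes its value directly, overriding its dependence on irrigation.
Substituting into the root_mass equation gives root_mass = -2*mulch_depth + 16.
Substituting into the N_uptake equation gives N_uptake = 8*mulch_depth - 64.
Substituting into the yield equation gives yield = -24*mulch_depth + 192.
Linear in mulch_depth, so extremes are at the endpoints: mulch_depth = 2 gives yield = 144; mulch_depth = 8 gives yield = 0.

0 to 144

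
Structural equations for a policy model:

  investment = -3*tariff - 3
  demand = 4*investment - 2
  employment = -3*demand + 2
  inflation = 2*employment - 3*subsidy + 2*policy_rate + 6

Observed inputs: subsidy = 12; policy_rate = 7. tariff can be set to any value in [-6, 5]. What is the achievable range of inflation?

Substituting into the demand equation gives demand = -12*tariff - 14.
Substituting into the employment equation gives employment = 36*tariff + 44.
Substituting into the inflation equation gives inflation = 72*tariff + 72.
Linear in tariff, so extremes are at the endpoints: tariff = -6 gives inflation = -360; tariff = 5 gives inflation = 432.

-360 to 432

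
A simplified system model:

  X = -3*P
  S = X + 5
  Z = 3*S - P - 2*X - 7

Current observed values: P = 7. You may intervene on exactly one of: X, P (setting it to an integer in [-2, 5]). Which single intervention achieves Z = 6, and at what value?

set X = 5

Intervening on X: with other inputs at their observed values, Z = X + 1. Solving for 6 gives X = 5, within [-2, 5].
Intervening on P: Z = -4*P + 8. Reaching 6 requires P = 1/2, not an integer.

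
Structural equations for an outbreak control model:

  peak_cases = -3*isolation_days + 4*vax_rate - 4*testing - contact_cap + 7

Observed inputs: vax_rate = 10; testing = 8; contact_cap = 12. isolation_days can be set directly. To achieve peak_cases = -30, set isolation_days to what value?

Substituting into the peak_cases equation gives peak_cases = -3*isolation_days + 3.
Solve -3*isolation_days + 3 = -30: isolation_days = (-30 - 3) / -3 = 11.

isolation_days = 11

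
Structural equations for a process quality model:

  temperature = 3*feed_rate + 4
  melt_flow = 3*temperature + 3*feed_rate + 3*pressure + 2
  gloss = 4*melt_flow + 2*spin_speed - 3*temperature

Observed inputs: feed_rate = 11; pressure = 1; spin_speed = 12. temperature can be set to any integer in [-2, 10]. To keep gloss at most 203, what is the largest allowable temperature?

temperature = 3

Intervening on temperature fixes its value directly, overriding its dependence on feed_rate.
Substituting into the melt_flow equation gives melt_flow = 3*temperature + 38.
Substituting into the gloss equation gives gloss = 9*temperature + 176.
Require 9*temperature + 176 ≤ 203, so temperature ≤ 3.
The largest integer in [-2, 10] satisfying this is 3.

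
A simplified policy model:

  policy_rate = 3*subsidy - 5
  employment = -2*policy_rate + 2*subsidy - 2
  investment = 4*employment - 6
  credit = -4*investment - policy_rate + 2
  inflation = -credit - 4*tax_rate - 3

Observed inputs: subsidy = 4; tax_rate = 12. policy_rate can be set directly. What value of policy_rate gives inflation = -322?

policy_rate = 11

Intervening on policy_rate fixes its value directly, overriding its dependence on subsidy.
Substituting into the employment equation gives employment = -2*policy_rate + 6.
Substituting into the investment equation gives investment = -8*policy_rate + 18.
Substituting into the credit equation gives credit = 31*policy_rate - 70.
This gives inflation = -31*policy_rate + 19.
Solve -31*policy_rate + 19 = -322: policy_rate = (-322 - 19) / -31 = 11.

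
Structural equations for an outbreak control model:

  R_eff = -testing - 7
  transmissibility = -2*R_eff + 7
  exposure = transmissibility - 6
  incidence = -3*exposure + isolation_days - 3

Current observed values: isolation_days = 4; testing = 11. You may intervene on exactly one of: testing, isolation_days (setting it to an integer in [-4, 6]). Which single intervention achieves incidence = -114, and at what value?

set isolation_days = 0

Intervening on testing: incidence = -6*testing - 44. Reaching -114 requires testing = 35/3, not an integer.
Intervening on isolation_days: with other inputs at their observed values, incidence = isolation_days - 114. Solving for -114 gives isolation_days = 0, within [-4, 6].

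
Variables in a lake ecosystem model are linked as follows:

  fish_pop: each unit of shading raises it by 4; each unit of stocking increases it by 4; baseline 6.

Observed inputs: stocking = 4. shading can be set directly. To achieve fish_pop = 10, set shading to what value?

shading = -3

Substituting into the fish_pop equation gives fish_pop = 4*shading + 22.
Solve 4*shading + 22 = 10: shading = (10 - 22) / 4 = -3.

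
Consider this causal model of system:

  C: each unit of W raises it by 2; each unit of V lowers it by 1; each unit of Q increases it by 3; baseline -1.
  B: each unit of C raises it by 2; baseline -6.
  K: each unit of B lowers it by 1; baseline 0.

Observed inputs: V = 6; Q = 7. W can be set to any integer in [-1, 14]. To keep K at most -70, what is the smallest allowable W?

W = 12

Substituting into the C equation gives C = 2*W + 14.
Substituting into the B equation gives B = 4*W + 22.
Substituting into the K equation gives K = -4*W - 22.
Require -4*W - 22 ≤ -70, so W ≥ 12.
The smallest integer in [-1, 14] satisfying this is 12.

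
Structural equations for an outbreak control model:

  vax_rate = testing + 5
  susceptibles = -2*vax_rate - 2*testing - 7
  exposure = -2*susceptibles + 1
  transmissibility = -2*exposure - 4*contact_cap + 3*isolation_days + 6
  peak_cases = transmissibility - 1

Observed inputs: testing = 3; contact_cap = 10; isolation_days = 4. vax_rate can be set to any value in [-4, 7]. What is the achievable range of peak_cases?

Intervening on vax_rate fixes its value directly, overriding its dependence on testing.
Substituting into the susceptibles equation gives susceptibles = -2*vax_rate - 13.
exposure becomes 4*vax_rate + 27.
Substituting into the transmissibility equation gives transmissibility = -8*vax_rate - 76.
Substituting into the peak_cases equation gives peak_cases = -8*vax_rate - 77.
Linear in vax_rate, so extremes are at the endpoints: vax_rate = -4 gives peak_cases = -45; vax_rate = 7 gives peak_cases = -133.

-133 to -45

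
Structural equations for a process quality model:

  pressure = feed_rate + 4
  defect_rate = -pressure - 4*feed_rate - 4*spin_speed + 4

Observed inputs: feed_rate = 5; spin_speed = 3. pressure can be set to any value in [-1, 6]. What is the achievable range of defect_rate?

Intervening on pressure fixes its value directly, overriding its dependence on feed_rate.
Substituting into the defect_rate equation gives defect_rate = -pressure - 28.
Linear in pressure, so extremes are at the endpoints: pressure = -1 gives defect_rate = -27; pressure = 6 gives defect_rate = -34.

-34 to -27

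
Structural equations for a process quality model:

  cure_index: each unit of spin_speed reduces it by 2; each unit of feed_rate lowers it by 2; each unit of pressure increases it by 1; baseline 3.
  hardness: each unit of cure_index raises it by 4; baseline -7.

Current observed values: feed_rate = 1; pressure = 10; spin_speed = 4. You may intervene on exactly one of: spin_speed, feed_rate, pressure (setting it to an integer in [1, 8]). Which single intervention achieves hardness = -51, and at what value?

Intervening on spin_speed: hardness = -8*spin_speed + 37. Reaching -51 requires spin_speed = 11, outside [1, 8].
Intervening on feed_rate: with other inputs at their observed values, hardness = -8*feed_rate + 13. Solving for -51 gives feed_rate = 8, within [1, 8].
Intervening on pressure: hardness = 4*pressure - 35. Reaching -51 requires pressure = -4, outside [1, 8].

set feed_rate = 8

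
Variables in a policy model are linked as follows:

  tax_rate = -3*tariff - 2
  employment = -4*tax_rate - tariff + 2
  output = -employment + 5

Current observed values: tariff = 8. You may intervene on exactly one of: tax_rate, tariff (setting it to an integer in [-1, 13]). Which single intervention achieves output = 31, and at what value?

Intervening on tax_rate: with other inputs at their observed values, output = 4*tax_rate + 11. Solving for 31 gives tax_rate = 5, within [-1, 13].
Intervening on tariff: output = -11*tariff - 5. Reaching 31 requires tariff = -36/11, not an integer.

set tax_rate = 5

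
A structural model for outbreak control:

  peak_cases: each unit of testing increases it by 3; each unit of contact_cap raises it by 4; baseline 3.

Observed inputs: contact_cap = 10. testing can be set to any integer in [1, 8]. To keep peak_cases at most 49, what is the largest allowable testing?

Substituting into the peak_cases equation gives peak_cases = 3*testing + 43.
Require 3*testing + 43 ≤ 49, so testing ≤ 2.
The largest integer in [1, 8] satisfying this is 2.

testing = 2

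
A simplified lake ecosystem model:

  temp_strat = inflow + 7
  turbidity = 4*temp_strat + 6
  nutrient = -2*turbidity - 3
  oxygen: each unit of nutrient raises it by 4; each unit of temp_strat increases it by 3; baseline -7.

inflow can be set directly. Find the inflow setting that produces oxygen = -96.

Substituting into the turbidity equation gives turbidity = 4*inflow + 34.
nutrient becomes -8*inflow - 71.
So oxygen = -29*inflow - 270.
Solve -29*inflow - 270 = -96: inflow = (-96 + 270) / -29 = -6.

inflow = -6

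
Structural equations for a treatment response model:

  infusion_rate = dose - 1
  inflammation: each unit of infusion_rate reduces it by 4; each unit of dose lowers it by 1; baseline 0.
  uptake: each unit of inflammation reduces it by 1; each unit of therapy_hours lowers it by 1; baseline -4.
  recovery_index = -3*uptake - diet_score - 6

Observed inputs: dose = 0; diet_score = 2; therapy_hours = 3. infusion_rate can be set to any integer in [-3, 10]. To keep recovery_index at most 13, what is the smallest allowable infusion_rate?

infusion_rate = 0

Intervening on infusion_rate fixes its value directly, overriding its dependence on dose.
Substituting into the inflammation equation gives inflammation = -4*infusion_rate.
Substituting into the uptake equation gives uptake = 4*infusion_rate - 7.
So recovery_index = -12*infusion_rate + 13.
Require -12*infusion_rate + 13 ≤ 13, so infusion_rate ≥ 0.
The smallest integer in [-3, 10] satisfying this is 0.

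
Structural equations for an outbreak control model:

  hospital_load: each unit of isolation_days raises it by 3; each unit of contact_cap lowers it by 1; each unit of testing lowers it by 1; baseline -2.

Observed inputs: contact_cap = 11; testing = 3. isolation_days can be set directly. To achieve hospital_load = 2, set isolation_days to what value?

isolation_days = 6

Substituting into the hospital_load equation gives hospital_load = 3*isolation_days - 16.
Solve 3*isolation_days - 16 = 2: isolation_days = (2 + 16) / 3 = 6.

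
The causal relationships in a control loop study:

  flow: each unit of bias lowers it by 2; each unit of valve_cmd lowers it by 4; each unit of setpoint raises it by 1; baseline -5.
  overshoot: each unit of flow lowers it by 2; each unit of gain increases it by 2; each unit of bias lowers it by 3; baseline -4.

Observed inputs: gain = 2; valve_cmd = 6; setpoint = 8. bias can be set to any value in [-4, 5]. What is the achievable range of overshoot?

Substituting into the flow equation gives flow = -2*bias - 21.
Substituting into the overshoot equation gives overshoot = bias + 42.
Linear in bias, so extremes are at the endpoints: bias = -4 gives overshoot = 38; bias = 5 gives overshoot = 47.

38 to 47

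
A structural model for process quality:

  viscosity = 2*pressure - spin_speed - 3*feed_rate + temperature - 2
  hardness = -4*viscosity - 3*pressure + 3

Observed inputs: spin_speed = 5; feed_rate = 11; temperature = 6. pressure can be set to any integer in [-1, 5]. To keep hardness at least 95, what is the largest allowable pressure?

pressure = 4

Substituting into the viscosity equation gives viscosity = 2*pressure - 34.
Substituting into the hardness equation gives hardness = -11*pressure + 139.
Require -11*pressure + 139 ≥ 95, so pressure ≤ 4.
The largest integer in [-1, 5] satisfying this is 4.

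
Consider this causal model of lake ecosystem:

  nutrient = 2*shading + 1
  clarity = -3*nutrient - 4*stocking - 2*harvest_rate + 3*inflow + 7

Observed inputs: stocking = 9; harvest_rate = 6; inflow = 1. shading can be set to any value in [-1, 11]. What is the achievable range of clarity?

-107 to -35

Substituting into the clarity equation gives clarity = -6*shading - 41.
Linear in shading, so extremes are at the endpoints: shading = -1 gives clarity = -35; shading = 11 gives clarity = -107.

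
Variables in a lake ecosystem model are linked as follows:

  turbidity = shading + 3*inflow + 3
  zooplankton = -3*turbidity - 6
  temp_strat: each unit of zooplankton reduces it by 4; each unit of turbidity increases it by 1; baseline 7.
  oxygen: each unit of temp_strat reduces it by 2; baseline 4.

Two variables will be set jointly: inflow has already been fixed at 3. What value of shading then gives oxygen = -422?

shading = 2

With inflow held at 3:
Substituting into the turbidity equation gives turbidity = shading + 12.
This gives zooplankton = -3*shading - 42.
Substituting into the temp_strat equation gives temp_strat = 13*shading + 187.
Substituting into the oxygen equation gives oxygen = -26*shading - 370.
Solve -26*shading - 370 = -422: shading = (-422 + 370) / -26 = 2.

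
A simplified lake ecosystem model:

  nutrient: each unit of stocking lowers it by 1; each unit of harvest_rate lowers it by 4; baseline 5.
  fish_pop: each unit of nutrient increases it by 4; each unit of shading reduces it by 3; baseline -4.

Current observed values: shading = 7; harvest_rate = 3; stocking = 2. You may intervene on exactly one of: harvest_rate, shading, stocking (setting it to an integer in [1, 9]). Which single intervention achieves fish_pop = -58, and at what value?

Intervening on harvest_rate: fish_pop = -16*harvest_rate - 13. Reaching -58 requires harvest_rate = 45/16, not an integer.
Intervening on shading: with other inputs at their observed values, fish_pop = -3*shading - 40. Solving for -58 gives shading = 6, within [1, 9].
Intervening on stocking: fish_pop = -4*stocking - 53. Reaching -58 requires stocking = 5/4, not an integer.

set shading = 6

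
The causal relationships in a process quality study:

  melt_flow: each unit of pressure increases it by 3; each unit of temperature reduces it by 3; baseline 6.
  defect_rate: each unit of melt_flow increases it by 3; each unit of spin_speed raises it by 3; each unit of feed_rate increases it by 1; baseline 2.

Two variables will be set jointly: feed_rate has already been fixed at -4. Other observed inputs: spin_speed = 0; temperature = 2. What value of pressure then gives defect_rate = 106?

pressure = 12

With feed_rate held at -4:
Substituting into the melt_flow equation gives melt_flow = 3*pressure.
Substituting into the defect_rate equation gives defect_rate = 9*pressure - 2.
Solve 9*pressure - 2 = 106: pressure = (106 + 2) / 9 = 12.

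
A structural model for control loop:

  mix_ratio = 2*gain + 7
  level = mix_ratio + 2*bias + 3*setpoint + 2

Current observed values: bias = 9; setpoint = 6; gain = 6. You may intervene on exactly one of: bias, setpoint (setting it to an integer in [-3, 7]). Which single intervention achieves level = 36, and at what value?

Intervening on bias: level = 2*bias + 39. Reaching 36 requires bias = -3/2, not an integer.
Intervening on setpoint: with other inputs at their observed values, level = 3*setpoint + 39. Solving for 36 gives setpoint = -1, within [-3, 7].

set setpoint = -1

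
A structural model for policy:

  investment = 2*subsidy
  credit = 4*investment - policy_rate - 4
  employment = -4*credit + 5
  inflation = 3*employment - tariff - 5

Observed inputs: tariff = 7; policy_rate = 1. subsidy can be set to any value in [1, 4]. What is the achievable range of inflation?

Substituting into the credit equation gives credit = 8*subsidy - 5.
This gives employment = -32*subsidy + 25.
Substituting into the inflation equation gives inflation = -96*subsidy + 63.
Linear in subsidy, so extremes are at the endpoints: subsidy = 1 gives inflation = -33; subsidy = 4 gives inflation = -321.

-321 to -33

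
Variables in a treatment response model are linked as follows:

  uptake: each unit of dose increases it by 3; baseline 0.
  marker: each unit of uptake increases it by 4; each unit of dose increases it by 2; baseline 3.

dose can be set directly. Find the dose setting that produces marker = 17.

Substituting into the marker equation gives marker = 14*dose + 3.
Solve 14*dose + 3 = 17: dose = (17 - 3) / 14 = 1.

dose = 1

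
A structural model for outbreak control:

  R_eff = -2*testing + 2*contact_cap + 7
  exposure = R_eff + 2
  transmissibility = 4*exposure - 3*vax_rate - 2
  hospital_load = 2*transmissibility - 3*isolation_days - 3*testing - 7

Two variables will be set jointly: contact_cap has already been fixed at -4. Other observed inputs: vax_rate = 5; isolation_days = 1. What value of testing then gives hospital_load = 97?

With contact_cap held at -4:
Substituting into the R_eff equation gives R_eff = -2*testing - 1.
Substituting into the exposure equation gives exposure = -2*testing + 1.
transmissibility becomes -8*testing - 13.
Substituting into the hospital_load equation gives hospital_load = -19*testing - 36.
Solve -19*testing - 36 = 97: testing = (97 + 36) / -19 = -7.

testing = -7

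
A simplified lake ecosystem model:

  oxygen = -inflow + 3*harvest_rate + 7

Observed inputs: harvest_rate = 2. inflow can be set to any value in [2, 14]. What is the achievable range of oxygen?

-1 to 11

Substituting into the oxygen equation gives oxygen = -inflow + 13.
Linear in inflow, so extremes are at the endpoints: inflow = 2 gives oxygen = 11; inflow = 14 gives oxygen = -1.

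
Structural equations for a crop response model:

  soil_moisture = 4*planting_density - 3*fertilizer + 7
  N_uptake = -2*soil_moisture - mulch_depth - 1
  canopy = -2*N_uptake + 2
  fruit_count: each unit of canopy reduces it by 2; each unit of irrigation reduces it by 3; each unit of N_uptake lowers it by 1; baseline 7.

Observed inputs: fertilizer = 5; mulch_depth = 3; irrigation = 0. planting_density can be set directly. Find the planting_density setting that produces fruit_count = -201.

planting_density = 10

Substituting into the soil_moisture equation gives soil_moisture = 4*planting_density - 8.
Substituting into the N_uptake equation gives N_uptake = -8*planting_density + 12.
So canopy = 16*planting_density - 22.
Substituting into the fruit_count equation gives fruit_count = -24*planting_density + 39.
Solve -24*planting_density + 39 = -201: planting_density = (-201 - 39) / -24 = 10.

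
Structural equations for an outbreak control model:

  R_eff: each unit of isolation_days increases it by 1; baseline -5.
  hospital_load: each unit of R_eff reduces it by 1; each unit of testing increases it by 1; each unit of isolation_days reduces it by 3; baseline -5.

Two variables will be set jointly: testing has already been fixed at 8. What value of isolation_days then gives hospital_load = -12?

With testing held at 8:
Substituting into the hospital_load equation gives hospital_load = -4*isolation_days + 8.
Solve -4*isolation_days + 8 = -12: isolation_days = (-12 - 8) / -4 = 5.

isolation_days = 5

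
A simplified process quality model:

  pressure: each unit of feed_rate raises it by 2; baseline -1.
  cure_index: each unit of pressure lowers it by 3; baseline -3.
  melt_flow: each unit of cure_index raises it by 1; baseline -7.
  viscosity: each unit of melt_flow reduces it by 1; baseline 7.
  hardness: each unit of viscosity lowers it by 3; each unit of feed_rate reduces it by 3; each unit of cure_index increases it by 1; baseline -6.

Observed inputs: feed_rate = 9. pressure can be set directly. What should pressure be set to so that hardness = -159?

pressure = 6

Intervening on pressure fixes its value directly, overriding its dependence on feed_rate.
Substituting into the melt_flow equation gives melt_flow = -3*pressure - 10.
Substituting into the viscosity equation gives viscosity = 3*pressure + 17.
hardness becomes -12*pressure - 87.
Solve -12*pressure - 87 = -159: pressure = (-159 + 87) / -12 = 6.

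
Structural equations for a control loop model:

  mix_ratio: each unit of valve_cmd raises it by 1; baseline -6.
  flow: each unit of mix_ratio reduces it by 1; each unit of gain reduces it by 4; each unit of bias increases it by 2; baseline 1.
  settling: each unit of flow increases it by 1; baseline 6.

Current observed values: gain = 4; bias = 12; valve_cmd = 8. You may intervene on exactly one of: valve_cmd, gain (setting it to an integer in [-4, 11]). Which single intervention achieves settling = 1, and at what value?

set gain = 7

Intervening on valve_cmd: settling = -valve_cmd + 21. Reaching 1 requires valve_cmd = 20, outside [-4, 11].
Intervening on gain: with other inputs at their observed values, settling = -4*gain + 29. Solving for 1 gives gain = 7, within [-4, 11].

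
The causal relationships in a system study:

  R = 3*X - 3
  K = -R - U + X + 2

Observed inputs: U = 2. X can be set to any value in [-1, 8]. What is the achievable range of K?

Substituting into the K equation gives K = -2*X + 3.
Linear in X, so extremes are at the endpoints: X = -1 gives K = 5; X = 8 gives K = -13.

-13 to 5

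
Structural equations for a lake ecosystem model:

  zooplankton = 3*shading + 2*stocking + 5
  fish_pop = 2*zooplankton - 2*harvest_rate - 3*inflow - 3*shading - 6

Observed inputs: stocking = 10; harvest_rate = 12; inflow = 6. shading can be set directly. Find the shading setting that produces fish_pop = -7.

Substituting into the zooplankton equation gives zooplankton = 3*shading + 25.
Substituting into the fish_pop equation gives fish_pop = 3*shading + 2.
Solve 3*shading + 2 = -7: shading = (-7 - 2) / 3 = -3.

shading = -3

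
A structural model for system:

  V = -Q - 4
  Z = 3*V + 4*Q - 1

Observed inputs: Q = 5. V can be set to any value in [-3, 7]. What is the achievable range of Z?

Intervening on V fixes its value directly, overriding its dependence on Q.
Substituting into the Z equation gives Z = 3*V + 19.
Linear in V, so extremes are at the endpoints: V = -3 gives Z = 10; V = 7 gives Z = 40.

10 to 40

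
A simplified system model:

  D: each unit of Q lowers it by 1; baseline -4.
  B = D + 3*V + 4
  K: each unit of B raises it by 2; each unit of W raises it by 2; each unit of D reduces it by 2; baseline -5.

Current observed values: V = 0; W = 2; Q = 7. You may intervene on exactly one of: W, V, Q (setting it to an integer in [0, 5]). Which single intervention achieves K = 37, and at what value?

set V = 5

Intervening on W: K = 2*W + 3. Reaching 37 requires W = 17, outside [0, 5].
Intervening on V: with other inputs at their observed values, K = 6*V + 7. Solving for 37 gives V = 5, within [0, 5].
Intervening on Q: the paths from Q to K cancel (net effect zero), leaving K = 7; 37 is unreachable this way.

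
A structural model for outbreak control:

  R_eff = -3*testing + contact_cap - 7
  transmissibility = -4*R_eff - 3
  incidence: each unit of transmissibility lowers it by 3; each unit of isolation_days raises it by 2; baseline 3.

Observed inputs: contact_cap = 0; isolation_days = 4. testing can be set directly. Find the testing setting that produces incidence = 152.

Substituting into the R_eff equation gives R_eff = -3*testing - 7.
Substituting into the transmissibility equation gives transmissibility = 12*testing + 25.
Substituting into the incidence equation gives incidence = -36*testing - 64.
Solve -36*testing - 64 = 152: testing = (152 + 64) / -36 = -6.

testing = -6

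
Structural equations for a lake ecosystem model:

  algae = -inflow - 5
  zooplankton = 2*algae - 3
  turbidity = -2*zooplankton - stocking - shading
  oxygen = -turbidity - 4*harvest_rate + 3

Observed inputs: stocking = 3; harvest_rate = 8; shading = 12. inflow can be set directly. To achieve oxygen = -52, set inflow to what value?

Substituting into the zooplankton equation gives zooplankton = -2*inflow - 13.
turbidity becomes 4*inflow + 11.
oxygen becomes -4*inflow - 40.
Solve -4*inflow - 40 = -52: inflow = (-52 + 40) / -4 = 3.

inflow = 3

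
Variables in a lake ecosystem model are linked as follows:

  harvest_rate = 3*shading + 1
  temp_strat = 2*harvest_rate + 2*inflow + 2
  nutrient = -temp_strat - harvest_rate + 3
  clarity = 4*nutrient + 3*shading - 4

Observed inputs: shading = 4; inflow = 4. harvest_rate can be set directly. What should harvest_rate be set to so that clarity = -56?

harvest_rate = 3

Intervening on harvest_rate fixes its value directly, overriding its dependence on shading.
Substituting into the temp_strat equation gives temp_strat = 2*harvest_rate + 10.
This gives nutrient = -3*harvest_rate - 7.
clarity becomes -12*harvest_rate - 20.
Solve -12*harvest_rate - 20 = -56: harvest_rate = (-56 + 20) / -12 = 3.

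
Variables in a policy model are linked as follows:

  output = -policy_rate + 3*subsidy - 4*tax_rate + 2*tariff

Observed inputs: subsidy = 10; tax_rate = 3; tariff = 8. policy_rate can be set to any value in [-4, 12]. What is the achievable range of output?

Substituting into the output equation gives output = -policy_rate + 34.
Linear in policy_rate, so extremes are at the endpoints: policy_rate = -4 gives output = 38; policy_rate = 12 gives output = 22.

22 to 38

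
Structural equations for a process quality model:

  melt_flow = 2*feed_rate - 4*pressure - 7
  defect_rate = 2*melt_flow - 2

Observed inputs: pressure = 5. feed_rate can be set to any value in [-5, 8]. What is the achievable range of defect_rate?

-76 to -24

Substituting into the melt_flow equation gives melt_flow = 2*feed_rate - 27.
Substituting into the defect_rate equation gives defect_rate = 4*feed_rate - 56.
Linear in feed_rate, so extremes are at the endpoints: feed_rate = -5 gives defect_rate = -76; feed_rate = 8 gives defect_rate = -24.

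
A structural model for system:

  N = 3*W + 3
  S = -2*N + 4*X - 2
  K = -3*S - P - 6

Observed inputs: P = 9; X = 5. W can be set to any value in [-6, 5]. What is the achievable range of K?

-159 to 39

Substituting into the S equation gives S = -6*W + 12.
So K = 18*W - 51.
Linear in W, so extremes are at the endpoints: W = -6 gives K = -159; W = 5 gives K = 39.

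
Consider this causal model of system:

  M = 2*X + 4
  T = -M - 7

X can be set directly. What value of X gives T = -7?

Substituting into the T equation gives T = -2*X - 11.
Solve -2*X - 11 = -7: X = (-7 + 11) / -2 = -2.

X = -2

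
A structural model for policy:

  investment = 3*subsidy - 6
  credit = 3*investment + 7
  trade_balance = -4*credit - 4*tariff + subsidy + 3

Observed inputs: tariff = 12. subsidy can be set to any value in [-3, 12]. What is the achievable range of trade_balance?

-421 to 104

Substituting into the credit equation gives credit = 9*subsidy - 11.
trade_balance becomes -35*subsidy - 1.
Linear in subsidy, so extremes are at the endpoints: subsidy = -3 gives trade_balance = 104; subsidy = 12 gives trade_balance = -421.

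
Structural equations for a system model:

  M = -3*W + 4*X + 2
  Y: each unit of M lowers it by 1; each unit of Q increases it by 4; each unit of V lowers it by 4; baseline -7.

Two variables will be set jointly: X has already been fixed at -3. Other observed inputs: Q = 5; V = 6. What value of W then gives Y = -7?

With X held at -3:
Substituting into the M equation gives M = -3*W - 10.
Y becomes 3*W - 1.
Solve 3*W - 1 = -7: W = (-7 + 1) / 3 = -2.

W = -2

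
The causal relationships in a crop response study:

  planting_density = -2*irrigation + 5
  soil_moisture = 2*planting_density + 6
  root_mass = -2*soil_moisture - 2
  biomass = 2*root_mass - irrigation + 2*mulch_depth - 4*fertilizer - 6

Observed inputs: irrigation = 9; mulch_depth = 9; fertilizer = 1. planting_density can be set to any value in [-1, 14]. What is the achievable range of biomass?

Intervening on planting_density fixes its value directly, overriding its dependence on irrigation.
Substituting into the root_mass equation gives root_mass = -4*planting_density - 14.
Substituting into the biomass equation gives biomass = -8*planting_density - 29.
Linear in planting_density, so extremes are at the endpoints: planting_density = -1 gives biomass = -21; planting_density = 14 gives biomass = -141.

-141 to -21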